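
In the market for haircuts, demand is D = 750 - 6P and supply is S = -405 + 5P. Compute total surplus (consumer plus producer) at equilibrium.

Equilibrium: 750 - 6P = -405 + 5P gives P* = 105, Q* = 120.
Demand choke price: P = 125; supply starts at P = 81.
CS = ½(125 − 105)(120) = 1200; PS = ½(105 − 81)(120) = 1440.

Total surplus = 2640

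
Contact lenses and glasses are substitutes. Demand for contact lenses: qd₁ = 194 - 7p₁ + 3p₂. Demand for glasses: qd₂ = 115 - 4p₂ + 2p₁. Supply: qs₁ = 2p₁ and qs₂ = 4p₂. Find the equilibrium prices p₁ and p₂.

Market 1: 194 - 7p₁ + 3p₂ = 2p₁ → 9p₁ - 3p₂ = 194.
Market 2: 8p₂ - 2p₁ = 115.
Eliminating p₂: 8×(1) + 3×(2) gives 66p₁ = 1897, so p₁ = 1897/66.
Back-substitute into (2): p₂ = (115 + 2×1897/66) / 8 = 1423/66.

p₁ = 1897/66, p₂ = 1423/66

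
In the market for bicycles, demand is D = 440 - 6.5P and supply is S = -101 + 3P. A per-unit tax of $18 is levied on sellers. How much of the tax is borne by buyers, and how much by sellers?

Pre-tax equilibrium: P* = 1082/19, Q* = 1327/19.
Tax on sellers shifts supply to S = -101 + 3(P − 18) = -155 + 3P.
440 - 6.5P = -155 + 3P gives buyer price Pb = 1190/19; sellers receive Ps = 1190/19 − 18 = 848/19.
New quantity: Q = 440 − 6.5(1190/19) = 625/19.
Buyer burden = 1190/19 − 1082/19 = 108/19; seller burden = 1082/19 − 848/19 = 234/19.

Buyers bear 108/19, sellers bear 234/19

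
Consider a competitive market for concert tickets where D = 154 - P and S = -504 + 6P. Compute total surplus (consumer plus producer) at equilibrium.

Total surplus = 2100

Equilibrium: 154 - P = -504 + 6P gives P* = 94, Q* = 60.
Demand choke price: P = 154; supply starts at P = 84.
CS = ½(154 − 94)(60) = 1800; PS = ½(94 − 84)(60) = 300.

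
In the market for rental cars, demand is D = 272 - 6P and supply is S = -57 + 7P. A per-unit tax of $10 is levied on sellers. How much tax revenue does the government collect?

Pre-tax equilibrium: P* = 329/13, Q* = 1562/13.
Tax on sellers shifts supply to S = -57 + 7(P − 10) = -127 + 7P.
272 - 6P = -127 + 7P gives buyer price Pb = 399/13; sellers receive Ps = 399/13 − 10 = 269/13.
New quantity: Q = 272 − 6(399/13) = 1142/13.
Revenue = 10 × 1142/13 = 11420/13.

Tax revenue = 11420/13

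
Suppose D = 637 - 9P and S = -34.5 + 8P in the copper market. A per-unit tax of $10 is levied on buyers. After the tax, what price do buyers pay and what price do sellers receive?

Pre-tax equilibrium: P* = 39.5, Q* = 281.5.
Tax on buyers shifts demand to D = 637 − 9(P + 10) = 547 - 9P.
547 - 9P = -34.5 + 8P gives seller price Ps = 1163/34; buyers pay Pb = 1163/34 + 10 = 1503/34.
New quantity: Q = 637 − 9(1503/34) = 8131/34.

Buyers pay 1503/34, sellers receive 1163/34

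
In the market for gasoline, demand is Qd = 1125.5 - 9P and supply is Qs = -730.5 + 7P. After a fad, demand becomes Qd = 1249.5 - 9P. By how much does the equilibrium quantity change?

ΔQ = 54.25

Original equilibrium: P* = 116, Q* = 81.5.
New equilibrium: 1249.5 - 9P = -730.5 + 7P, so 1980 = 16P and P' = 123.75; Q' = 1249.5 − 9(123.75) = 135.75.
Change in quantity: 135.75 − 81.5 = 54.25.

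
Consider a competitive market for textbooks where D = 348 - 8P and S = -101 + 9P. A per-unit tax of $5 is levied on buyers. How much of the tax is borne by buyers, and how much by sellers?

Buyers bear 45/17, sellers bear 40/17

Pre-tax equilibrium: P* = 449/17, Q* = 2324/17.
Tax on buyers shifts demand to D = 348 − 8(P + 5) = 308 - 8P.
308 - 8P = -101 + 9P gives seller price Ps = 409/17; buyers pay Pb = 409/17 + 5 = 494/17.
New quantity: Q = 348 − 8(494/17) = 1964/17.
Buyer burden = 494/17 − 449/17 = 45/17; seller burden = 449/17 − 409/17 = 40/17.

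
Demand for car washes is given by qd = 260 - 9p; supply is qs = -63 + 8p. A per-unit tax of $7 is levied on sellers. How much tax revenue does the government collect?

Pre-tax equilibrium: p* = 19, q* = 89.
Tax on sellers shifts supply to qs = -63 + 8(p − 7) = -119 + 8p.
260 - 9p = -119 + 8p gives buyer price pb = 379/17; sellers receive ps = 379/17 − 7 = 260/17.
New quantity: q = 260 − 9(379/17) = 1009/17.
Revenue = 7 × 1009/17 = 7063/17.

Tax revenue = 7063/17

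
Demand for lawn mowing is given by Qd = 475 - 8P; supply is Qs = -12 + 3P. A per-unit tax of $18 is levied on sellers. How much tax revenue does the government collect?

Tax revenue = 16146/11

Pre-tax equilibrium: P* = 487/11, Q* = 1329/11.
Tax on sellers shifts supply to Qs = -12 + 3(P − 18) = -66 + 3P.
475 - 8P = -66 + 3P gives buyer price Pb = 541/11; sellers receive Ps = 541/11 − 18 = 343/11.
New quantity: Q = 475 − 8(541/11) = 897/11.
Revenue = 18 × 897/11 = 16146/11.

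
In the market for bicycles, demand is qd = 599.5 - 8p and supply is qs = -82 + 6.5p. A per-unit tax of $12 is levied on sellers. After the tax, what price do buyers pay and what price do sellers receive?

Pre-tax equilibrium: p* = 47, q* = 223.5.
Tax on sellers shifts supply to qs = -82 + 6.5(p − 12) = -160 + 6.5p.
599.5 - 8p = -160 + 6.5p gives buyer price pb = 1519/29; sellers receive ps = 1519/29 − 12 = 1171/29.
New quantity: q = 599.5 − 8(1519/29) = 10467/58.

Buyers pay 1519/29, sellers receive 1171/29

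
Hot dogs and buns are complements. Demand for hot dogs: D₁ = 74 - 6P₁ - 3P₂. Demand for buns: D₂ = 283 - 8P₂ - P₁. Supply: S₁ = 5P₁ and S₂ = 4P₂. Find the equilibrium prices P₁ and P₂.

P₁ = 13/43, P₂ = 1013/43

Market 1: 74 - 6P₁ - 3P₂ = 5P₁ → 11P₁ + 3P₂ = 74.
Market 2: 12P₂ + P₁ = 283.
Eliminating P₂: 12×(1) − 3×(2) gives 129P₁ = 39, so P₁ = 13/43.
Back-substitute into (2): P₂ = (283 − 1×13/43) / 12 = 1013/43.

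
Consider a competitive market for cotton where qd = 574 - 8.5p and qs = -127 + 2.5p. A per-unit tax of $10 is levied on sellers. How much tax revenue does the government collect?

Pre-tax equilibrium: p* = 701/11, q* = 711/22.
Tax on sellers shifts supply to qs = -127 + 2.5(p − 10) = -152 + 2.5p.
574 - 8.5p = -152 + 2.5p gives buyer price pb = 66; sellers receive ps = 66 − 10 = 56.
New quantity: q = 574 − 8.5(66) = 13.
Revenue = 10 × 13 = 130.

Tax revenue = 130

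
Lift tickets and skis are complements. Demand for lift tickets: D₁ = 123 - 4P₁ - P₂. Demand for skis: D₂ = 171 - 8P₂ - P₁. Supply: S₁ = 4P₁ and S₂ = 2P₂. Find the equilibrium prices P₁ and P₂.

Market 1: 123 - 4P₁ - P₂ = 4P₁ → 8P₁ + P₂ = 123.
Market 2: 10P₂ + P₁ = 171.
Eliminating P₂: 10×(1) − 1×(2) gives 79P₁ = 1059, so P₁ = 1059/79.
Back-substitute into (2): P₂ = (171 − 1×1059/79) / 10 = 1245/79.

P₁ = 1059/79, P₂ = 1245/79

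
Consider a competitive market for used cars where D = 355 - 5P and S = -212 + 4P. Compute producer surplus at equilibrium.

Producer surplus = 200

Equilibrium: 355 - 5P = -212 + 4P gives P* = 63, Q* = 40.
Supply starts at P = 53 (where S = 0).
PS = ½(63 − 53)(40) = 200.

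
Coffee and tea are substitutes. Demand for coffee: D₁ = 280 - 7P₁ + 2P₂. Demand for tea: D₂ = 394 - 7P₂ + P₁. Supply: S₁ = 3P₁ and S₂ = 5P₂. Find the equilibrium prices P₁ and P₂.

Market 1: 280 - 7P₁ + 2P₂ = 3P₁ → 10P₁ - 2P₂ = 280.
Market 2: 12P₂ - P₁ = 394.
Eliminating P₂: 12×(1) + 2×(2) gives 118P₁ = 4148, so P₁ = 2074/59.
Back-substitute into (2): P₂ = (394 + 1×2074/59) / 12 = 2110/59.

P₁ = 2074/59, P₂ = 2110/59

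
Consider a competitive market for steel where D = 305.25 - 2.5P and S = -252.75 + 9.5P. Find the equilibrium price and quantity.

P* = 46.5, Q* = 189

Set D = S: 305.25 - 2.5P = -252.75 + 9.5P.
558 = 12P, so P* = 46.5.
Q* = 305.25 − 2.5(46.5) = 189.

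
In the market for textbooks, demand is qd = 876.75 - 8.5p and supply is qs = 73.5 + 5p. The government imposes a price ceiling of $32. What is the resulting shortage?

Shortage = 371.25

Equilibrium price would be p* = 59.5, so the ceiling at 32 binds.
At p = 32: qd = 876.75 − 8.5(32) = 604.75, qs = 73.5 + 5(32) = 233.5.
Shortage = 604.75 − 233.5 = 371.25.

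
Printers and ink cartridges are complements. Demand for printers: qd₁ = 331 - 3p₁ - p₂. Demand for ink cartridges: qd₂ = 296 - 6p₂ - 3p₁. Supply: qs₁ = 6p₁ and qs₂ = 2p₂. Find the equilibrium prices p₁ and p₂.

Market 1: 331 - 3p₁ - p₂ = 6p₁ → 9p₁ + p₂ = 331.
Market 2: 8p₂ + 3p₁ = 296.
Eliminating p₂: 8×(1) − 1×(2) gives 69p₁ = 2352, so p₁ = 784/23.
Back-substitute into (2): p₂ = (296 − 3×784/23) / 8 = 557/23.

p₁ = 784/23, p₂ = 557/23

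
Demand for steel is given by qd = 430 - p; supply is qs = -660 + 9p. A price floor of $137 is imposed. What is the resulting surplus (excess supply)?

Surplus = 280

Equilibrium price would be p* = 109, so the floor at 137 binds.
At p = 137: qd = 293, qs = 573.
Surplus = 573 − 293 = 280.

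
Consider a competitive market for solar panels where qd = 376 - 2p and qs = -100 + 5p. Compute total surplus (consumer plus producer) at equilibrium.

Total surplus = 20160

Equilibrium: 376 - 2p = -100 + 5p gives p* = 68, q* = 240.
Demand choke price: p = 188; supply starts at p = 20.
CS = ½(188 − 68)(240) = 14400; PS = ½(68 − 20)(240) = 5760.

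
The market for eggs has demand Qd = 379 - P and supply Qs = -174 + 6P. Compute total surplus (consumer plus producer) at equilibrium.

Equilibrium: 379 - P = -174 + 6P gives P* = 79, Q* = 300.
Demand choke price: P = 379; supply starts at P = 29.
CS = ½(379 − 79)(300) = 45000; PS = ½(79 − 29)(300) = 7500.

Total surplus = 52500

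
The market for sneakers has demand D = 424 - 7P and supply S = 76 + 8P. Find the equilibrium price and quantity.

Set D = S: 424 - 7P = 76 + 8P.
348 = 15P, so P* = 23.2.
Q* = 424 − 7(23.2) = 261.6.

P* = 23.2, Q* = 261.6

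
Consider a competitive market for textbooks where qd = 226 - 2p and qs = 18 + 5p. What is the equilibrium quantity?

Set qd = qs: 226 - 2p = 18 + 5p.
208 = 7p, so p* = 208/7.
q* = 226 − 2(208/7) = 1166/7.

q* = 1166/7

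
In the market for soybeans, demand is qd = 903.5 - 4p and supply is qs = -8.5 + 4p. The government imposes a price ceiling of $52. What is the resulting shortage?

Shortage = 496

Equilibrium price would be p* = 114, so the ceiling at 52 binds.
At p = 52: qd = 903.5 − 4(52) = 695.5, qs = -8.5 + 4(52) = 199.5.
Shortage = 695.5 − 199.5 = 496.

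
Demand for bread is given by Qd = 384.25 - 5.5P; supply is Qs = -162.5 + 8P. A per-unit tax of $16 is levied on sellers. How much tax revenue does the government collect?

Pre-tax equilibrium: P* = 40.5, Q* = 161.5.
Tax on sellers shifts supply to Qs = -162.5 + 8(P − 16) = -290.5 + 8P.
384.25 - 5.5P = -290.5 + 8P gives buyer price Pb = 2699/54; sellers receive Ps = 2699/54 − 16 = 1835/54.
New quantity: Q = 384.25 − 5.5(2699/54) = 5905/54.
Revenue = 16 × 5905/54 = 47240/27.

Tax revenue = 47240/27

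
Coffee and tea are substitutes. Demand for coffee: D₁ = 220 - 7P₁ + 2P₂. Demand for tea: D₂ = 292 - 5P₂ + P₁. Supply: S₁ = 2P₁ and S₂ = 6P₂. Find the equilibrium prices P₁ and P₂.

P₁ = 3004/97, P₂ = 2848/97

Market 1: 220 - 7P₁ + 2P₂ = 2P₁ → 9P₁ - 2P₂ = 220.
Market 2: 11P₂ - P₁ = 292.
Eliminating P₂: 11×(1) + 2×(2) gives 97P₁ = 3004, so P₁ = 3004/97.
Back-substitute into (2): P₂ = (292 + 1×3004/97) / 11 = 2848/97.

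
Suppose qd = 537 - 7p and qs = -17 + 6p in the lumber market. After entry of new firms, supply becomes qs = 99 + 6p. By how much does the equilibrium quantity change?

Original equilibrium: p* = 554/13, q* = 3103/13.
New equilibrium: 537 - 7p = 99 + 6p, so 438 = 13p and p' = 438/13; q' = 537 − 7(438/13) = 3915/13.
Change in quantity: 3915/13 − 3103/13 = 812/13.

Δq = 812/13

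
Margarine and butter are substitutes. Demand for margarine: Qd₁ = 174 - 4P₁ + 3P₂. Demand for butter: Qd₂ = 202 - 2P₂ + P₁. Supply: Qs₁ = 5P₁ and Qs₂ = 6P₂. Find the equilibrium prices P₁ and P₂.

Market 1: 174 - 4P₁ + 3P₂ = 5P₁ → 9P₁ - 3P₂ = 174.
Market 2: 8P₂ - P₁ = 202.
Eliminating P₂: 8×(1) + 3×(2) gives 69P₁ = 1998, so P₁ = 666/23.
Back-substitute into (2): P₂ = (202 + 1×666/23) / 8 = 664/23.

P₁ = 666/23, P₂ = 664/23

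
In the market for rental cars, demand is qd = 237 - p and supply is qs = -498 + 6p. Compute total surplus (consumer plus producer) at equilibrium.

Total surplus = 10164

Equilibrium: 237 - p = -498 + 6p gives p* = 105, q* = 132.
Demand choke price: p = 237; supply starts at p = 83.
CS = ½(237 − 105)(132) = 8712; PS = ½(105 − 83)(132) = 1452.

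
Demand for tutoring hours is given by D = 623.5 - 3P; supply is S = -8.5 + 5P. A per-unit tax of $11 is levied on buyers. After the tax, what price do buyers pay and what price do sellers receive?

Pre-tax equilibrium: P* = 79, Q* = 386.5.
Tax on buyers shifts demand to D = 623.5 − 3(P + 11) = 590.5 - 3P.
590.5 - 3P = -8.5 + 5P gives seller price Ps = 74.875; buyers pay Pb = 74.875 + 11 = 85.875.
New quantity: Q = 623.5 − 3(85.875) = 365.875.

Buyers pay $85.875, sellers receive $74.875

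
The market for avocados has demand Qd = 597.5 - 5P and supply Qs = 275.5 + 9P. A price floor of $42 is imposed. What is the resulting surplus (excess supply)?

Surplus = 266

Equilibrium price would be P* = 23, so the floor at 42 binds.
At P = 42: Qd = 387.5, Qs = 653.5.
Surplus = 653.5 − 387.5 = 266.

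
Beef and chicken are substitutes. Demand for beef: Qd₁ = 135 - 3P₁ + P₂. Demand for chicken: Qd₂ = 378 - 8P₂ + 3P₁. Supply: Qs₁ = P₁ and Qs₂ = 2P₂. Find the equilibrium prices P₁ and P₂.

Market 1: 135 - 3P₁ + P₂ = P₁ → 4P₁ - P₂ = 135.
Market 2: 10P₂ - 3P₁ = 378.
Eliminating P₂: 10×(1) + 1×(2) gives 37P₁ = 1728, so P₁ = 1728/37.
Back-substitute into (2): P₂ = (378 + 3×1728/37) / 10 = 1917/37.

P₁ = 1728/37, P₂ = 1917/37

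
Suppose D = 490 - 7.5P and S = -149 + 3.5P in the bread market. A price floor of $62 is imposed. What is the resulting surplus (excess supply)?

Surplus = 43

Equilibrium price would be P* = 639/11, so the floor at 62 binds.
At P = 62: D = 25, S = 68.
Surplus = 68 − 25 = 43.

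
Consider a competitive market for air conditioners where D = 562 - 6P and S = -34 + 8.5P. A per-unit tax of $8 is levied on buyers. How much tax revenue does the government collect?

Tax revenue = 66640/29

Pre-tax equilibrium: P* = 1192/29, Q* = 9146/29.
Tax on buyers shifts demand to D = 562 − 6(P + 8) = 514 - 6P.
514 - 6P = -34 + 8.5P gives seller price Ps = 1096/29; buyers pay Pb = 1096/29 + 8 = 1328/29.
New quantity: Q = 562 − 6(1328/29) = 8330/29.
Revenue = 8 × 8330/29 = 66640/29.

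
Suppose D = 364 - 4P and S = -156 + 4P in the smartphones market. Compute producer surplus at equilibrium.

Equilibrium: 364 - 4P = -156 + 4P gives P* = 65, Q* = 104.
Supply starts at P = 39 (where S = 0).
PS = ½(65 − 39)(104) = 1352.

Producer surplus = 1352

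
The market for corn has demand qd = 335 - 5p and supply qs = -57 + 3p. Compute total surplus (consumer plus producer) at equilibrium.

Total surplus = 2160

Equilibrium: 335 - 5p = -57 + 3p gives p* = 49, q* = 90.
Demand choke price: p = 67; supply starts at p = 19.
CS = ½(67 − 49)(90) = 810; PS = ½(49 − 19)(90) = 1350.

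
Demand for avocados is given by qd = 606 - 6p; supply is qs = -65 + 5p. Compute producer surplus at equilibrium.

Producer surplus = 5760

Equilibrium: 606 - 6p = -65 + 5p gives p* = 61, q* = 240.
Supply starts at p = 13 (where qs = 0).
PS = ½(61 − 13)(240) = 5760.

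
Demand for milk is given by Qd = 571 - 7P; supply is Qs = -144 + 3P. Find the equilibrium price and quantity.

P* = 71.5, Q* = 70.5

Set Qd = Qs: 571 - 7P = -144 + 3P.
715 = 10P, so P* = 71.5.
Q* = 571 − 7(71.5) = 70.5.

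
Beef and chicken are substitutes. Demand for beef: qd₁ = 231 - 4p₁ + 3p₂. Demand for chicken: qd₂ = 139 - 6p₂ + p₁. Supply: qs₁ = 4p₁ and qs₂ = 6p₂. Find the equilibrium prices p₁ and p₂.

p₁ = 1063/31, p₂ = 1343/93

Market 1: 231 - 4p₁ + 3p₂ = 4p₁ → 8p₁ - 3p₂ = 231.
Market 2: 12p₂ - p₁ = 139.
Eliminating p₂: 12×(1) + 3×(2) gives 93p₁ = 3189, so p₁ = 1063/31.
Back-substitute into (2): p₂ = (139 + 1×1063/31) / 12 = 1343/93.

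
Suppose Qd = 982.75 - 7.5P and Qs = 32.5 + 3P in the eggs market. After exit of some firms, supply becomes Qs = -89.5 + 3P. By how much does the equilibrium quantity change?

ΔQ = -610/7

Original equilibrium: P* = 90.5, Q* = 304.
New equilibrium: 982.75 - 7.5P = -89.5 + 3P, so 1072.25 = 10.5P and P' = 4289/42; Q' = 982.75 − 7.5(4289/42) = 1518/7.
Change in quantity: 1518/7 − 304 = -610/7.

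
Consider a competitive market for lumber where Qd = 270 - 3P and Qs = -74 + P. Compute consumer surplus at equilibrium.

Equilibrium: 270 - 3P = -74 + P gives P* = 86, Q* = 12.
Demand choke price (Qd = 0): P = 90.
CS = ½(90 − 86)(12) = 24.

Consumer surplus = 24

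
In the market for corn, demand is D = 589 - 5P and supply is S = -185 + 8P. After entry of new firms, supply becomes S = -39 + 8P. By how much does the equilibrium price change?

Original equilibrium: P* = 774/13, Q* = 3787/13.
New equilibrium: 589 - 5P = -39 + 8P, so 628 = 13P and P' = 628/13; Q' = 589 − 5(628/13) = 4517/13.
Change in price: 628/13 − 774/13 = -146/13.

ΔP = -146/13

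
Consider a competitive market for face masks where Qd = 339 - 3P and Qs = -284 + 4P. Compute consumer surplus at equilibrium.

Consumer surplus = 864

Equilibrium: 339 - 3P = -284 + 4P gives P* = 89, Q* = 72.
Demand choke price (Qd = 0): P = 113.
CS = ½(113 − 89)(72) = 864.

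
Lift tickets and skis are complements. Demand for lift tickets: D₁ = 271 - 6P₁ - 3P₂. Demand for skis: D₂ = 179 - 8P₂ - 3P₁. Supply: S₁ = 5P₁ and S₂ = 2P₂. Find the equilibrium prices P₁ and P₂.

P₁ = 2173/101, P₂ = 1156/101

Market 1: 271 - 6P₁ - 3P₂ = 5P₁ → 11P₁ + 3P₂ = 271.
Market 2: 10P₂ + 3P₁ = 179.
Eliminating P₂: 10×(1) − 3×(2) gives 101P₁ = 2173, so P₁ = 2173/101.
Back-substitute into (2): P₂ = (179 − 3×2173/101) / 10 = 1156/101.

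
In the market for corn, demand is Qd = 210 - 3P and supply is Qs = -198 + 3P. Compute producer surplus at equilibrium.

Producer surplus = 6

Equilibrium: 210 - 3P = -198 + 3P gives P* = 68, Q* = 6.
Supply starts at P = 66 (where Qs = 0).
PS = ½(68 − 66)(6) = 6.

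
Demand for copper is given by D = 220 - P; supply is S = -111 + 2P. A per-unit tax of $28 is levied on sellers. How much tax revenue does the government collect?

Tax revenue = 2548

Pre-tax equilibrium: P* = 331/3, Q* = 329/3.
Tax on sellers shifts supply to S = -111 + 2(P − 28) = -167 + 2P.
220 - P = -167 + 2P gives buyer price Pb = 129; sellers receive Ps = 129 − 28 = 101.
New quantity: Q = 220 − 1(129) = 91.
Revenue = 28 × 91 = 2548.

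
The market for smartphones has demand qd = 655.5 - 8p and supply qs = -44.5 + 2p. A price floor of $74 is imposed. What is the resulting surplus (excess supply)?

Surplus = 40

Equilibrium price would be p* = 70, so the floor at 74 binds.
At p = 74: qd = 63.5, qs = 103.5.
Surplus = 103.5 − 63.5 = 40.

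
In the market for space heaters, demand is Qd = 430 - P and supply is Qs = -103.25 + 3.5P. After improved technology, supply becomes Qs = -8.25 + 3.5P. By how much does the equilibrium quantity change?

Original equilibrium: P* = 118.5, Q* = 311.5.
New equilibrium: 430 - P = -8.25 + 3.5P, so 438.25 = 4.5P and P' = 1753/18; Q' = 430 − 1(1753/18) = 5987/18.
Change in quantity: 5987/18 − 311.5 = 190/9.

ΔQ = 190/9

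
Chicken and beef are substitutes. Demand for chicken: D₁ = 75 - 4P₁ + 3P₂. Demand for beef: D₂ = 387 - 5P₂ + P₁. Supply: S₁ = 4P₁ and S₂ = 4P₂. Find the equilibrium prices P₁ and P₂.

P₁ = 612/23, P₂ = 1057/23

Market 1: 75 - 4P₁ + 3P₂ = 4P₁ → 8P₁ - 3P₂ = 75.
Market 2: 9P₂ - P₁ = 387.
Eliminating P₂: 9×(1) + 3×(2) gives 69P₁ = 1836, so P₁ = 612/23.
Back-substitute into (2): P₂ = (387 + 1×612/23) / 9 = 1057/23.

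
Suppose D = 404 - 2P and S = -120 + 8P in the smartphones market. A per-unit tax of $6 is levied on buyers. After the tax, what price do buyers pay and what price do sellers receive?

Buyers pay $57.2, sellers receive $51.2

Pre-tax equilibrium: P* = 52.4, Q* = 299.2.
Tax on buyers shifts demand to D = 404 − 2(P + 6) = 392 - 2P.
392 - 2P = -120 + 8P gives seller price Ps = 51.2; buyers pay Pb = 51.2 + 6 = 57.2.
New quantity: Q = 404 − 2(57.2) = 289.6.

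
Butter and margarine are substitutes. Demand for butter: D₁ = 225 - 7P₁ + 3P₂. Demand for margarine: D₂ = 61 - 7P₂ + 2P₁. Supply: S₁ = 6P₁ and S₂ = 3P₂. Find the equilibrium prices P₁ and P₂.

P₁ = 2433/124, P₂ = 1243/124

Market 1: 225 - 7P₁ + 3P₂ = 6P₁ → 13P₁ - 3P₂ = 225.
Market 2: 10P₂ - 2P₁ = 61.
Eliminating P₂: 10×(1) + 3×(2) gives 124P₁ = 2433, so P₁ = 2433/124.
Back-substitute into (2): P₂ = (61 + 2×2433/124) / 10 = 1243/124.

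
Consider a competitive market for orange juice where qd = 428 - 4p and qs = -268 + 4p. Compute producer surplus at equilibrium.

Producer surplus = 800

Equilibrium: 428 - 4p = -268 + 4p gives p* = 87, q* = 80.
Supply starts at p = 67 (where qs = 0).
PS = ½(87 − 67)(80) = 800.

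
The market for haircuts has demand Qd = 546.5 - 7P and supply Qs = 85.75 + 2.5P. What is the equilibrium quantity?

Q* = 207

Set Qd = Qs: 546.5 - 7P = 85.75 + 2.5P.
460.75 = 9.5P, so P* = 48.5.
Q* = 546.5 − 7(48.5) = 207.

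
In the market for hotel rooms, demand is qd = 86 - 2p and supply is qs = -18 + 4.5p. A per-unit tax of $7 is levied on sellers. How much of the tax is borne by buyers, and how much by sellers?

Buyers bear 63/13, sellers bear 28/13

Pre-tax equilibrium: p* = 16, q* = 54.
Tax on sellers shifts supply to qs = -18 + 4.5(p − 7) = -49.5 + 4.5p.
86 - 2p = -49.5 + 4.5p gives buyer price pb = 271/13; sellers receive ps = 271/13 − 7 = 180/13.
New quantity: q = 86 − 2(271/13) = 576/13.
Buyer burden = 271/13 − 16 = 63/13; seller burden = 16 − 180/13 = 28/13.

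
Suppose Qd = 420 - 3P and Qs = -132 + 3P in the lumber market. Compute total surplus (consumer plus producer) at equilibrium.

Equilibrium: 420 - 3P = -132 + 3P gives P* = 92, Q* = 144.
Demand choke price: P = 140; supply starts at P = 44.
CS = ½(140 − 92)(144) = 3456; PS = ½(92 − 44)(144) = 3456.

Total surplus = 6912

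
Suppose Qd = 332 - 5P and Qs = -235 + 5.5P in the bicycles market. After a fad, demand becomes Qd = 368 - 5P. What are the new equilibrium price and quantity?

Original equilibrium: P* = 54, Q* = 62.
New equilibrium: 368 - 5P = -235 + 5.5P, so 603 = 10.5P and P' = 402/7; Q' = 368 − 5(402/7) = 566/7.

P' = 402/7, Q' = 566/7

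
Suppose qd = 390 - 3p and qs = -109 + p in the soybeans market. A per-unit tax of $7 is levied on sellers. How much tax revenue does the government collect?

Pre-tax equilibrium: p* = 124.75, q* = 15.75.
Tax on sellers shifts supply to qs = -109 + 1(p − 7) = -116 + p.
390 - 3p = -116 + p gives buyer price pb = 126.5; sellers receive ps = 126.5 − 7 = 119.5.
New quantity: q = 390 − 3(126.5) = 10.5.
Revenue = 7 × 10.5 = 73.5.

Tax revenue = 73.5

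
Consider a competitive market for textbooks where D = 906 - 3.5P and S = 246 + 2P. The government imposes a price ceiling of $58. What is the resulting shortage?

Shortage = 341

Equilibrium price would be P* = 120, so the ceiling at 58 binds.
At P = 58: D = 906 − 3.5(58) = 703, S = 246 + 2(58) = 362.
Shortage = 703 − 362 = 341.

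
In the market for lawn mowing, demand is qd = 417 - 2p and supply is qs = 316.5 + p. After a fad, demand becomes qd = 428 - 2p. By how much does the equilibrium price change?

Δp = 11/3

Original equilibrium: p* = 33.5, q* = 350.
New equilibrium: 428 - 2p = 316.5 + p, so 111.5 = 3p and p' = 223/6; q' = 428 − 2(223/6) = 1061/3.
Change in price: 223/6 − 33.5 = 11/3.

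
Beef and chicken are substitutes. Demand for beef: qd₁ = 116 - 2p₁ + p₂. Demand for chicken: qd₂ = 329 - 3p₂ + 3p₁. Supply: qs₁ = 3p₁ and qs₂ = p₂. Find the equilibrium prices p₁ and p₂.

Market 1: 116 - 2p₁ + p₂ = 3p₁ → 5p₁ - p₂ = 116.
Market 2: 4p₂ - 3p₁ = 329.
Eliminating p₂: 4×(1) + 1×(2) gives 17p₁ = 793, so p₁ = 793/17.
Back-substitute into (2): p₂ = (329 + 3×793/17) / 4 = 1993/17.

p₁ = 793/17, p₂ = 1993/17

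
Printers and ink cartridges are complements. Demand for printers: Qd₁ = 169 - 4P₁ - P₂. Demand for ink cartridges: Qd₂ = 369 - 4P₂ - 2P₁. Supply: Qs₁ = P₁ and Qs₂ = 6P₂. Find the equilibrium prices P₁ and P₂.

Market 1: 169 - 4P₁ - P₂ = P₁ → 5P₁ + P₂ = 169.
Market 2: 10P₂ + 2P₁ = 369.
Eliminating P₂: 10×(1) − 1×(2) gives 48P₁ = 1321, so P₁ = 1321/48.
Back-substitute into (2): P₂ = (369 − 2×1321/48) / 10 = 1507/48.

P₁ = 1321/48, P₂ = 1507/48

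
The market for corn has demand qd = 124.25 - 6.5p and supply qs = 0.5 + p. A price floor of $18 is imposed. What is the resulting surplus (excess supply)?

Surplus = 11.25

Equilibrium price would be p* = 16.5, so the floor at 18 binds.
At p = 18: qd = 7.25, qs = 18.5.
Surplus = 18.5 − 7.25 = 11.25.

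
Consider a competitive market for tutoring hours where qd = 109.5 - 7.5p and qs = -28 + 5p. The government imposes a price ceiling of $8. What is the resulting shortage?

Shortage = 37.5

Equilibrium price would be p* = 11, so the ceiling at 8 binds.
At p = 8: qd = 109.5 − 7.5(8) = 49.5, qs = -28 + 5(8) = 12.
Shortage = 49.5 − 12 = 37.5.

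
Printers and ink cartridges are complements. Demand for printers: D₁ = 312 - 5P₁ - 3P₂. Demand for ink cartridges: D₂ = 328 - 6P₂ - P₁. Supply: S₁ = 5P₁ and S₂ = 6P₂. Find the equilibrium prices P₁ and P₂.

Market 1: 312 - 5P₁ - 3P₂ = 5P₁ → 10P₁ + 3P₂ = 312.
Market 2: 12P₂ + P₁ = 328.
Eliminating P₂: 12×(1) − 3×(2) gives 117P₁ = 2760, so P₁ = 920/39.
Back-substitute into (2): P₂ = (328 − 1×920/39) / 12 = 2968/117.

P₁ = 920/39, P₂ = 2968/117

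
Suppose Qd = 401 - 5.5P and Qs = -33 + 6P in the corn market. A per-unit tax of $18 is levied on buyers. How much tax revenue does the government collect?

Tax revenue = 58698/23

Pre-tax equilibrium: P* = 868/23, Q* = 4449/23.
Tax on buyers shifts demand to Qd = 401 − 5.5(P + 18) = 302 - 5.5P.
302 - 5.5P = -33 + 6P gives seller price Ps = 670/23; buyers pay Pb = 670/23 + 18 = 1084/23.
New quantity: Q = 401 − 5.5(1084/23) = 3261/23.
Revenue = 18 × 3261/23 = 58698/23.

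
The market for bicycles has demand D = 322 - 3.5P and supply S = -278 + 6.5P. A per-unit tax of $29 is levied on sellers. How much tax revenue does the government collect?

Tax revenue = 1334.725

Pre-tax equilibrium: P* = 60, Q* = 112.
Tax on sellers shifts supply to S = -278 + 6.5(P − 29) = -466.5 + 6.5P.
322 - 3.5P = -466.5 + 6.5P gives buyer price Pb = 78.85; sellers receive Ps = 78.85 − 29 = 49.85.
New quantity: Q = 322 − 3.5(78.85) = 46.025.
Revenue = 29 × 46.025 = 1334.725.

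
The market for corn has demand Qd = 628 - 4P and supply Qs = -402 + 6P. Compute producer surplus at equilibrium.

Producer surplus = 3888

Equilibrium: 628 - 4P = -402 + 6P gives P* = 103, Q* = 216.
Supply starts at P = 67 (where Qs = 0).
PS = ½(103 − 67)(216) = 3888.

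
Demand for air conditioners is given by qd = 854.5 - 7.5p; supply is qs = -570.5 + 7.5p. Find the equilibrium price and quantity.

Set qd = qs: 854.5 - 7.5p = -570.5 + 7.5p.
1425 = 15p, so p* = 95.
q* = 854.5 − 7.5(95) = 142.

p* = 95, q* = 142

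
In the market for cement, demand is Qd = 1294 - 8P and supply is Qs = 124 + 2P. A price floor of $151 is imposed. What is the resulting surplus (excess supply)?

Equilibrium price would be P* = 117, so the floor at 151 binds.
At P = 151: Qd = 86, Qs = 426.
Surplus = 426 − 86 = 340.

Surplus = 340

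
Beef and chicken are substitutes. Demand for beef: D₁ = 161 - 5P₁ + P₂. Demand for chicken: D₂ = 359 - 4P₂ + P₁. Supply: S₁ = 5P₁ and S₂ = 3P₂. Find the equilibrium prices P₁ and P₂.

Market 1: 161 - 5P₁ + P₂ = 5P₁ → 10P₁ - P₂ = 161.
Market 2: 7P₂ - P₁ = 359.
Eliminating P₂: 7×(1) + 1×(2) gives 69P₁ = 1486, so P₁ = 1486/69.
Back-substitute into (2): P₂ = (359 + 1×1486/69) / 7 = 3751/69.

P₁ = 1486/69, P₂ = 3751/69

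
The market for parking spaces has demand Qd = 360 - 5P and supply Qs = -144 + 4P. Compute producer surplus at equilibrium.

Equilibrium: 360 - 5P = -144 + 4P gives P* = 56, Q* = 80.
Supply starts at P = 36 (where Qs = 0).
PS = ½(56 − 36)(80) = 800.

Producer surplus = 800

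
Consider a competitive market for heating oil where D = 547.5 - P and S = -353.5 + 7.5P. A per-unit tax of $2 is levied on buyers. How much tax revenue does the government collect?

Pre-tax equilibrium: P* = 106, Q* = 441.5.
Tax on buyers shifts demand to D = 547.5 − 1(P + 2) = 545.5 - P.
545.5 - P = -353.5 + 7.5P gives seller price Ps = 1798/17; buyers pay Pb = 1798/17 + 2 = 1832/17.
New quantity: Q = 547.5 − 1(1832/17) = 14951/34.
Revenue = 2 × 14951/34 = 14951/17.

Tax revenue = 14951/17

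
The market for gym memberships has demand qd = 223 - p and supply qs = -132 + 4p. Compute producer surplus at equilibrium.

Equilibrium: 223 - p = -132 + 4p gives p* = 71, q* = 152.
Supply starts at p = 33 (where qs = 0).
PS = ½(71 − 33)(152) = 2888.

Producer surplus = 2888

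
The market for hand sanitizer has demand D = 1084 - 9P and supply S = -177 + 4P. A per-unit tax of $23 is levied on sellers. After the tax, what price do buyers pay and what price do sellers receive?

Pre-tax equilibrium: P* = 97, Q* = 211.
Tax on sellers shifts supply to S = -177 + 4(P − 23) = -269 + 4P.
1084 - 9P = -269 + 4P gives buyer price Pb = 1353/13; sellers receive Ps = 1353/13 − 23 = 1054/13.
New quantity: Q = 1084 − 9(1353/13) = 1915/13.

Buyers pay 1353/13, sellers receive 1054/13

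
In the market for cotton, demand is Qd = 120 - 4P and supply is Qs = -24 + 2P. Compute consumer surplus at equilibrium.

Consumer surplus = 72

Equilibrium: 120 - 4P = -24 + 2P gives P* = 24, Q* = 24.
Demand choke price (Qd = 0): P = 30.
CS = ½(30 − 24)(24) = 72.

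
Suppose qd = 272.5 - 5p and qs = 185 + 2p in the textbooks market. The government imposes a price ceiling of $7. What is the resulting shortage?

Equilibrium price would be p* = 12.5, so the ceiling at 7 binds.
At p = 7: qd = 272.5 − 5(7) = 237.5, qs = 185 + 2(7) = 199.
Shortage = 237.5 − 199 = 38.5.

Shortage = 38.5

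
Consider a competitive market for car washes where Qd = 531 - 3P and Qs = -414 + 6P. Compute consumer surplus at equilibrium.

Consumer surplus = 7776

Equilibrium: 531 - 3P = -414 + 6P gives P* = 105, Q* = 216.
Demand choke price (Qd = 0): P = 177.
CS = ½(177 − 105)(216) = 7776.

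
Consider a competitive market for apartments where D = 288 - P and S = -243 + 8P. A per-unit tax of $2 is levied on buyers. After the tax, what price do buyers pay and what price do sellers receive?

Buyers pay 547/9, sellers receive 529/9

Pre-tax equilibrium: P* = 59, Q* = 229.
Tax on buyers shifts demand to D = 288 − 1(P + 2) = 286 - P.
286 - P = -243 + 8P gives seller price Ps = 529/9; buyers pay Pb = 529/9 + 2 = 547/9.
New quantity: Q = 288 − 1(547/9) = 2045/9.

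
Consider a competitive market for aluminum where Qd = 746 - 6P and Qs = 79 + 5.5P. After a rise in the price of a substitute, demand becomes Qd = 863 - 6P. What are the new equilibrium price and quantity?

P' = 1568/23, Q' = 10441/23

Original equilibrium: P* = 58, Q* = 398.
New equilibrium: 863 - 6P = 79 + 5.5P, so 784 = 11.5P and P' = 1568/23; Q' = 863 − 6(1568/23) = 10441/23.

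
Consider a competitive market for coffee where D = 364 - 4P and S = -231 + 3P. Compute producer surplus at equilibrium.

Producer surplus = 96

Equilibrium: 364 - 4P = -231 + 3P gives P* = 85, Q* = 24.
Supply starts at P = 77 (where S = 0).
PS = ½(85 − 77)(24) = 96.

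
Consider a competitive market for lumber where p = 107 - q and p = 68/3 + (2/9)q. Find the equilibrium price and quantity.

p* = 38, q* = 69

Set the two price expressions equal: 107 - q = 68/3 + (2/9)q.
253/3 = (11/9)q, so q* = 69.
p* = 107 − (1)(69) = 38.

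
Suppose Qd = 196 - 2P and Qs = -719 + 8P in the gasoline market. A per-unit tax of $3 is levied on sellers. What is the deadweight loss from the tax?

Deadweight loss = 7.2

Pre-tax equilibrium: P* = 91.5, Q* = 13.
Tax on sellers shifts supply to Qs = -719 + 8(P − 3) = -743 + 8P.
196 - 2P = -743 + 8P gives buyer price Pb = 93.9; sellers receive Ps = 93.9 − 3 = 90.9.
New quantity: Q = 196 − 2(93.9) = 8.2.
DWL = ½ × 3 × (13 − 8.2) = 7.2.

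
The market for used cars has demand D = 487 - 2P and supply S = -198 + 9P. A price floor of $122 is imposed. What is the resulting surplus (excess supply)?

Equilibrium price would be P* = 685/11, so the floor at 122 binds.
At P = 122: D = 243, S = 900.
Surplus = 900 − 243 = 657.

Surplus = 657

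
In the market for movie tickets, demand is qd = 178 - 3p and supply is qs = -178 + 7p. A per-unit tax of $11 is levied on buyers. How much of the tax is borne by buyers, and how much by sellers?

Pre-tax equilibrium: p* = 35.6, q* = 71.2.
Tax on buyers shifts demand to qd = 178 − 3(p + 11) = 145 - 3p.
145 - 3p = -178 + 7p gives seller price ps = 32.3; buyers pay pb = 32.3 + 11 = 43.3.
New quantity: q = 178 − 3(43.3) = 48.1.
Buyer burden = 43.3 − 35.6 = 7.7; seller burden = 35.6 − 32.3 = 3.3.

Buyers bear $7.7, sellers bear $3.3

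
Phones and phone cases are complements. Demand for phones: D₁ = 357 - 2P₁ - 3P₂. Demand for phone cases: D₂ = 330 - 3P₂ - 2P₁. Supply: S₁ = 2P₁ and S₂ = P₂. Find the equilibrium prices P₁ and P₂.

P₁ = 43.8, P₂ = 60.6

Market 1: 357 - 2P₁ - 3P₂ = 2P₁ → 4P₁ + 3P₂ = 357.
Market 2: 4P₂ + 2P₁ = 330.
Eliminating P₂: 4×(1) − 3×(2) gives 10P₁ = 438, so P₁ = 43.8.
Back-substitute into (2): P₂ = (330 − 2×43.8) / 4 = 60.6.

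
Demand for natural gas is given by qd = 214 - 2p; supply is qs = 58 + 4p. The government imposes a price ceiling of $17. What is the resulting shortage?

Shortage = 54

Equilibrium price would be p* = 26, so the ceiling at 17 binds.
At p = 17: qd = 214 − 2(17) = 180, qs = 58 + 4(17) = 126.
Shortage = 180 − 126 = 54.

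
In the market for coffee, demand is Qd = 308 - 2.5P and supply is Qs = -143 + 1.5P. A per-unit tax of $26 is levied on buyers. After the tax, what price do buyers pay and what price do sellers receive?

Buyers pay $122.5, sellers receive $96.5

Pre-tax equilibrium: P* = 112.75, Q* = 26.125.
Tax on buyers shifts demand to Qd = 308 − 2.5(P + 26) = 243 - 2.5P.
243 - 2.5P = -143 + 1.5P gives seller price Ps = 96.5; buyers pay Pb = 96.5 + 26 = 122.5.
New quantity: Q = 308 − 2.5(122.5) = 1.75.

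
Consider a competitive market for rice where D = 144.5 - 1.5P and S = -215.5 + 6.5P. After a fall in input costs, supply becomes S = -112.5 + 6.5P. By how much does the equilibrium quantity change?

ΔQ = 19.3125

Original equilibrium: P* = 45, Q* = 77.
New equilibrium: 144.5 - 1.5P = -112.5 + 6.5P, so 257 = 8P and P' = 32.125; Q' = 144.5 − 1.5(32.125) = 96.3125.
Change in quantity: 96.3125 − 77 = 19.3125.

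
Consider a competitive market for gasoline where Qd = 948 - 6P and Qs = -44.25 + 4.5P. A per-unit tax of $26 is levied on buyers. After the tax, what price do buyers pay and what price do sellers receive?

Buyers pay 1479/14, sellers receive 1115/14

Pre-tax equilibrium: P* = 94.5, Q* = 381.
Tax on buyers shifts demand to Qd = 948 − 6(P + 26) = 792 - 6P.
792 - 6P = -44.25 + 4.5P gives seller price Ps = 1115/14; buyers pay Pb = 1115/14 + 26 = 1479/14.
New quantity: Q = 948 − 6(1479/14) = 2199/7.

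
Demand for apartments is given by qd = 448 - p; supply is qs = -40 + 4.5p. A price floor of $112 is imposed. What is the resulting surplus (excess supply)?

Surplus = 128

Equilibrium price would be p* = 976/11, so the floor at 112 binds.
At p = 112: qd = 336, qs = 464.
Surplus = 464 − 336 = 128.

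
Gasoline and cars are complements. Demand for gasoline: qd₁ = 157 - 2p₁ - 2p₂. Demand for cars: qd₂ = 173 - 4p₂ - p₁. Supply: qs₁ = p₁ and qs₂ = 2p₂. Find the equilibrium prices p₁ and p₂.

Market 1: 157 - 2p₁ - 2p₂ = p₁ → 3p₁ + 2p₂ = 157.
Market 2: 6p₂ + p₁ = 173.
Eliminating p₂: 6×(1) − 2×(2) gives 16p₁ = 596, so p₁ = 37.25.
Back-substitute into (2): p₂ = (173 − 1×37.25) / 6 = 22.625.

p₁ = 37.25, p₂ = 22.625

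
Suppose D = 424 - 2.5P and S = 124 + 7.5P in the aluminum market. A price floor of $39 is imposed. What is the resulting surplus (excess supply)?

Surplus = 90

Equilibrium price would be P* = 30, so the floor at 39 binds.
At P = 39: D = 326.5, S = 416.5.
Surplus = 416.5 − 326.5 = 90.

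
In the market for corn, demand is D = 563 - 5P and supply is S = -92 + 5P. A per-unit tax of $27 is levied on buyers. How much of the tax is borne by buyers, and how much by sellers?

Pre-tax equilibrium: P* = 65.5, Q* = 235.5.
Tax on buyers shifts demand to D = 563 − 5(P + 27) = 428 - 5P.
428 - 5P = -92 + 5P gives seller price Ps = 52; buyers pay Pb = 52 + 27 = 79.
New quantity: Q = 563 − 5(79) = 168.
Buyer burden = 79 − 65.5 = 13.5; seller burden = 65.5 − 52 = 13.5.

Buyers bear $13.5, sellers bear $13.5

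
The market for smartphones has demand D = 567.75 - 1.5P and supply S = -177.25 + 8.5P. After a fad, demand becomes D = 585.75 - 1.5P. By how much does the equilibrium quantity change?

Original equilibrium: P* = 74.5, Q* = 456.
New equilibrium: 585.75 - 1.5P = -177.25 + 8.5P, so 763 = 10P and P' = 76.3; Q' = 585.75 − 1.5(76.3) = 471.3.
Change in quantity: 471.3 − 456 = 15.3.

ΔQ = 15.3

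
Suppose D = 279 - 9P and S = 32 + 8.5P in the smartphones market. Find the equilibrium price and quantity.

Set D = S: 279 - 9P = 32 + 8.5P.
247 = 17.5P, so P* = 494/35.
Q* = 279 − 9(494/35) = 5319/35.

P* = 494/35, Q* = 5319/35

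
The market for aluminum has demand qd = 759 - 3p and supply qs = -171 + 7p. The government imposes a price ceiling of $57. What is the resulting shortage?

Equilibrium price would be p* = 93, so the ceiling at 57 binds.
At p = 57: qd = 759 − 3(57) = 588, qs = -171 + 7(57) = 228.
Shortage = 588 − 228 = 360.

Shortage = 360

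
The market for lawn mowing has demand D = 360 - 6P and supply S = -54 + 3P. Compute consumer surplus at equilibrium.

Consumer surplus = 588

Equilibrium: 360 - 6P = -54 + 3P gives P* = 46, Q* = 84.
Demand choke price (D = 0): P = 60.
CS = ½(60 − 46)(84) = 588.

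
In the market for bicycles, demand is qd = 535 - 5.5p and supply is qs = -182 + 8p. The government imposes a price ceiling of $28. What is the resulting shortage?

Shortage = 339

Equilibrium price would be p* = 478/9, so the ceiling at 28 binds.
At p = 28: qd = 535 − 5.5(28) = 381, qs = -182 + 8(28) = 42.
Shortage = 381 − 42 = 339.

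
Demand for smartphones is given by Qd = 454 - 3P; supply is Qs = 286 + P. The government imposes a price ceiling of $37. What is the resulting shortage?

Equilibrium price would be P* = 42, so the ceiling at 37 binds.
At P = 37: Qd = 454 − 3(37) = 343, Qs = 286 + 1(37) = 323.
Shortage = 343 − 323 = 20.

Shortage = 20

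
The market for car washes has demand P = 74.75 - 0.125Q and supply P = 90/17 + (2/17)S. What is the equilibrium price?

P* = 1286/33

Set the two price expressions equal: 74.75 - 0.125Q = 90/17 + (2/17)Q.
4723/68 = (33/136)Q, so Q* = 9446/33.
P* = 74.75 − (0.125)(9446/33) = 1286/33.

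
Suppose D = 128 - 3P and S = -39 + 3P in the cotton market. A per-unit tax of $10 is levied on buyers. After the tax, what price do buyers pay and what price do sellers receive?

Buyers pay 197/6, sellers receive 137/6

Pre-tax equilibrium: P* = 167/6, Q* = 44.5.
Tax on buyers shifts demand to D = 128 − 3(P + 10) = 98 - 3P.
98 - 3P = -39 + 3P gives seller price Ps = 137/6; buyers pay Pb = 137/6 + 10 = 197/6.
New quantity: Q = 128 − 3(197/6) = 29.5.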